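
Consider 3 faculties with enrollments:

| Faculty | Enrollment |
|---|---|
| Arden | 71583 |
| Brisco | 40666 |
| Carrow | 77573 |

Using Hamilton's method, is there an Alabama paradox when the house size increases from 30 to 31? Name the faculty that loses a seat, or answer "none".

Brisco

At 30 seats: Arden 11, Brisco 7, Carrow 12.
At 31 seats: Arden 12, Brisco 6, Carrow 13.
Brisco drops from 7 to 6.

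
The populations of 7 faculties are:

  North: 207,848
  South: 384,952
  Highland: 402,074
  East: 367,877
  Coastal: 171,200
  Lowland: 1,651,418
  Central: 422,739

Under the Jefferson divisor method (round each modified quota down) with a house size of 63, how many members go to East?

Standard divisor 3608108/63 ≈ 57271.556; standard quotas: North 3.629, South 6.722, Highland 7.020, East 6.423, Coastal 2.989, Lowland 28.835, Central 7.381.
Rounding down gives 3, 6, 7, 6, 2, 28, 7 = 59 seats, so the divisor must be adjusted.
With modified divisor 54100: modified quotas North 3.842, South 7.116, Highland 7.432, East 6.800, Coastal 3.165, Lowland 30.525, Central 7.814.
Rounding down: North 3, South 7, Highland 7, East 6, Coastal 3, Lowland 30, Central 7 (total 63).
East receives 6.

6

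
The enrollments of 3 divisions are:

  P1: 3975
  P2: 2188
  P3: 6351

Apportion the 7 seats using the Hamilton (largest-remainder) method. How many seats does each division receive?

P1 2, P2 1, P3 4

The standard divisor is 12514/7 ≈ 1787.714.
Standard quotas: P1 2.2235, P2 1.2239, P3 3.5526.
Lower quotas: P1 2, P2 1, P3 3 (sum 6, leaving 1 seat).
Remainders in descending order: P3 0.5526, P2 0.2239, P1 0.2235.
Largest remainder: P3 receives the extra seat.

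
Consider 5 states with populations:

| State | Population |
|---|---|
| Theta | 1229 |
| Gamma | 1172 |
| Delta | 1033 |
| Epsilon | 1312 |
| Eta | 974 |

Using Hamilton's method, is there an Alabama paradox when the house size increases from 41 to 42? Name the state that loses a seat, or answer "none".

At 41 seats: Theta 9, Gamma 8, Delta 8, Epsilon 9, Eta 7.
At 42 seats: Theta 9, Gamma 9, Delta 7, Epsilon 10, Eta 7.
Delta drops from 8 to 7.

Delta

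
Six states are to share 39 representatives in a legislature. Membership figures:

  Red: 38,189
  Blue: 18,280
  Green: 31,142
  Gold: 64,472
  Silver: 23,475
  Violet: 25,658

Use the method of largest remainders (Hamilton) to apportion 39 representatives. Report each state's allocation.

Red 7, Blue 4, Green 6, Gold 12, Silver 5, Violet 5

Total 201216; standard divisor 201216/39 ≈ 5159.385.
Standard quotas: Red 7.4019, Blue 3.5431, Green 6.0360, Gold 12.4961, Silver 4.5500, Violet 4.9731.
Lower quotas: Red 7, Blue 3, Green 6, Gold 12, Silver 4, Violet 4 (sum 36, leaving 3 seats).
Remainders in descending order: Violet 0.9731, Silver 0.5500, Blue 0.5431, Gold 0.4961, Red 0.4019, Green 0.0360.
Largest remainders: Violet, Silver, Blue receive the extra seats.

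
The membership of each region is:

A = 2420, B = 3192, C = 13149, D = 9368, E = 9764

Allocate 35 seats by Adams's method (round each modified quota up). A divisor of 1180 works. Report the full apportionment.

With modified divisor 1180: modified quotas A 2.051, B 2.705, C 11.143, D 7.939, E 8.275.
Rounding up: A 3, B 3, C 12, D 8, E 9 (total 35).

A=3, B=3, C=12, D=8, E=9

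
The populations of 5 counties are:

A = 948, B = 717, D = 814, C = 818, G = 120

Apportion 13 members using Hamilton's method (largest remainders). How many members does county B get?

3

The standard divisor is 3417/13 ≈ 262.846.
Standard quotas: A 3.607, B 2.728, D 3.097, C 3.112, G 0.457.
Lower quotas: A 3, B 2, D 3, C 3, G 0 (sum 11, leaving 2 seats).
Remainders in descending order: B 0.728, A 0.607, G 0.457, C 0.112, D 0.097.
Largest remainders: B, A receive the extra seats.
B receives 3.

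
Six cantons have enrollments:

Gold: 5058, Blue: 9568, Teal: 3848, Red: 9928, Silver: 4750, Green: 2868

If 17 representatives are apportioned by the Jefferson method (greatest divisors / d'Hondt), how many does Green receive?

1

Standard divisor 36020/17 ≈ 2118.824; standard quotas: Gold 2.387, Blue 4.516, Teal 1.816, Red 4.686, Silver 2.242, Green 1.354.
Rounding down gives 2, 4, 1, 4, 2, 1 = 14 seats, so the divisor must be adjusted.
With modified divisor 1800: modified quotas Gold 2.810, Blue 5.316, Teal 2.138, Red 5.516, Silver 2.639, Green 1.593.
Rounding down: Gold 2, Blue 5, Teal 2, Red 5, Silver 2, Green 1 (total 17).
Green receives 1.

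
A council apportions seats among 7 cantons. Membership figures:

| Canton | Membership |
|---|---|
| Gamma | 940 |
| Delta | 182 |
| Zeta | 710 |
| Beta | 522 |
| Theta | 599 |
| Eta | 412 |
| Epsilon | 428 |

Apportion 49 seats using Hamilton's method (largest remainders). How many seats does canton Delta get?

Standard divisor: 3793 ÷ 49 ≈ 77.408.
Standard quotas: Gamma 12.143, Delta 2.351, Zeta 9.172, Beta 6.743, Theta 7.738, Eta 5.322, Epsilon 5.529.
Lower quotas: Gamma 12, Delta 2, Zeta 9, Beta 6, Theta 7, Eta 5, Epsilon 5 (sum 46, leaving 3 seats).
Remainders in descending order: Beta 0.743, Theta 0.738, Epsilon 0.529, Delta 0.351, Eta 0.322, Zeta 0.172, Gamma 0.143.
The surplus seats go to Beta, Theta, Epsilon.
Delta receives 2.

2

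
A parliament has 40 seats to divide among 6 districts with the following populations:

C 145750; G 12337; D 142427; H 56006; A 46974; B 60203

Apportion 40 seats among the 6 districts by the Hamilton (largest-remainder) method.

Total 463697; standard divisor 463697/40 ≈ 11592.425.
Standard quotas: C 12.5729, G 1.0642, D 12.2862, H 4.8313, A 4.0521, B 5.1933.
Lower quotas: C 12, G 1, D 12, H 4, A 4, B 5 (sum 38, leaving 2 seats).
Remainders in descending order: H 0.8313, C 0.5729, D 0.2862, B 0.1933, G 0.0642, A 0.0521.
Largest remainders: H, C receive the extra seats.

C: 13, G: 1, D: 12, H: 5, A: 4, B: 5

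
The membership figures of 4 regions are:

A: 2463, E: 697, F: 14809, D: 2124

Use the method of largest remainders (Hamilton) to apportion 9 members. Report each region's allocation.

A: 1; E: 0; F: 7; D: 1

Standard divisor: 20093 ÷ 9 ≈ 2232.556.
Standard quotas: A 1.1032, E 0.3122, F 6.6332, D 0.9514.
Lower quotas: A 1, E 0, F 6, D 0 (sum 7, leaving 2 seats).
Remainders in descending order: D 0.9514, F 0.6332, E 0.3122, A 0.1032.
Largest remainders: D, F receive the extra seats.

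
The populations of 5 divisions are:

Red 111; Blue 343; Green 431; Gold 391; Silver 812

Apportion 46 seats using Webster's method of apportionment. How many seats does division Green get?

Standard divisor 2088/46 ≈ 45.391; standard quotas: Red 2.445, Blue 7.557, Green 9.495, Gold 8.614, Silver 17.889.
Rounding to the nearest integer gives Red 2, Blue 8, Green 9, Gold 9, Silver 18 — total 46, matching the house size, so no adjustment is needed.
Green receives 9.

9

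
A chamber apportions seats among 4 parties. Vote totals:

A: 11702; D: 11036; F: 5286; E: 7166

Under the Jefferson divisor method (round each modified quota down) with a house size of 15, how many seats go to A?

Standard divisor 35190/15 ≈ 2346; standard quotas: A 4.988, D 4.704, F 2.253, E 3.055.
Rounding down gives 4, 4, 2, 3 = 13 seats, so the divisor must be adjusted.
With modified divisor 2100: modified quotas A 5.572, D 5.255, F 2.517, E 3.412.
Rounding down: A 5, D 5, F 2, E 3 (total 15).
A receives 5.

5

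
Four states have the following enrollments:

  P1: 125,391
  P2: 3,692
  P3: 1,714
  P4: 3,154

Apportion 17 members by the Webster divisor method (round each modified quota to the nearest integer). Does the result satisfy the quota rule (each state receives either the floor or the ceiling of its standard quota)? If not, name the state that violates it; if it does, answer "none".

Standard quotas: P1 15.914, P2 0.469, P3 0.218, P4 0.400.
Webster allocation: P1 17, P2 0, P3 0, P4 0.
P1 has quota 15.914 (lower 15, upper 16) but receives 17 — outside the quota interval.

P1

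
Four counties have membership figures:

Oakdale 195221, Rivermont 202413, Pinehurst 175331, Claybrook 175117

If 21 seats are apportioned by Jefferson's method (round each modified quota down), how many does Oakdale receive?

5

Standard divisor 748082/21 ≈ 35622.952; standard quotas: Oakdale 5.480, Rivermont 5.682, Pinehurst 4.922, Claybrook 4.916.
Rounding down gives 5, 5, 4, 4 = 18 seats, so the divisor must be adjusted.
With modified divisor 33100: modified quotas Oakdale 5.898, Rivermont 6.115, Pinehurst 5.297, Claybrook 5.291.
Rounding down: Oakdale 5, Rivermont 6, Pinehurst 5, Claybrook 5 (total 21).
Oakdale receives 5.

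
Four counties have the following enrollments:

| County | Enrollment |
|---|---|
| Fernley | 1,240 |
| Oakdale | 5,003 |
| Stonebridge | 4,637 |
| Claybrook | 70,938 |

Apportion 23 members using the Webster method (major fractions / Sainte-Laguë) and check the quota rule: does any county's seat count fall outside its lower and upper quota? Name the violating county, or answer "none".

Standard quotas: Fernley 0.349, Oakdale 1.406, Stonebridge 1.304, Claybrook 19.942.
Webster allocation: Fernley 0, Oakdale 1, Stonebridge 1, Claybrook 21.
Claybrook has quota 19.942 (lower 19, upper 20) but receives 21 — outside the quota interval.

Claybrook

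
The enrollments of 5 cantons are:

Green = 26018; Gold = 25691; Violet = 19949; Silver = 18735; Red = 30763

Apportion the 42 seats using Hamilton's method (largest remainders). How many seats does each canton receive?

Green=9, Gold=9, Violet=7, Silver=6, Red=11

Standard divisor: 121156 ÷ 42 ≈ 2884.667.
Standard quotas: Green 9.0194, Gold 8.9061, Violet 6.9155, Silver 6.4947, Red 10.6643.
Lower quotas: Green 9, Gold 8, Violet 6, Silver 6, Red 10 (sum 39, leaving 3 seats).
Remainders in descending order: Violet 0.9155, Gold 0.9061, Red 0.6643, Silver 0.4947, Green 0.0194.
Largest remainders: Violet, Gold, Red receive the extra seats.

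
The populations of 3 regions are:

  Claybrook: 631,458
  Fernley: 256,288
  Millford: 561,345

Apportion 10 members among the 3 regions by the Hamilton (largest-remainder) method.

Total 1449091; standard divisor 1449091/10 ≈ 144909.1.
Standard quotas: Claybrook 4.3576, Fernley 1.7686, Millford 3.8738.
Lower quotas: Claybrook 4, Fernley 1, Millford 3 (sum 8, leaving 2 seats).
Remainders in descending order: Millford 0.8738, Fernley 0.7686, Claybrook 0.3576.
The surplus seats go to Millford, Fernley.

Claybrook=4, Fernley=2, Millford=4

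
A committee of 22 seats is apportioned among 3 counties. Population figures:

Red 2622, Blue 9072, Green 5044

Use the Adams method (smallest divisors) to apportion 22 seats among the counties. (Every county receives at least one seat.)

Standard divisor 16738/22 ≈ 760.818; standard quotas: Red 3.446, Blue 11.924, Green 6.630.
Rounding up gives 4, 12, 7 = 23 seats, so the divisor must be adjusted.
With modified divisor 830: modified quotas Red 3.159, Blue 10.930, Green 6.077.
Rounding up: Red 4, Blue 11, Green 7 (total 22).

Red 4, Blue 11, Green 7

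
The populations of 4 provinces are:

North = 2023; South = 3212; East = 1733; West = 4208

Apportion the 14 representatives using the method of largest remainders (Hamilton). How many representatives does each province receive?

Total 11176; standard divisor 11176/14 ≈ 798.286.
Standard quotas: North 2.534, South 4.024, East 2.171, West 5.271.
Lower quotas: North 2, South 4, East 2, West 5 (sum 13, leaving 1 seat).
Remainders in descending order: North 0.534, West 0.271, East 0.171, South 0.024.
The surplus seat goes to North.

North 3; South 4; East 2; West 5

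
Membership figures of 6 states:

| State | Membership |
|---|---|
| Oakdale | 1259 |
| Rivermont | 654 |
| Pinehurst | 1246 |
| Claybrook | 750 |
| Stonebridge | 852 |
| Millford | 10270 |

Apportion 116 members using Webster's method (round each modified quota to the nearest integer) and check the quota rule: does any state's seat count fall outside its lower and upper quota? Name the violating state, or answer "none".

Millford

Standard quotas: Oakdale 9.716, Rivermont 5.047, Pinehurst 9.616, Claybrook 5.788, Stonebridge 6.575, Millford 79.258.
Webster allocation: Oakdale 10, Rivermont 5, Pinehurst 10, Claybrook 6, Stonebridge 7, Millford 78.
Millford has quota 79.258 (lower 79, upper 80) but receives 78 — outside the quota interval.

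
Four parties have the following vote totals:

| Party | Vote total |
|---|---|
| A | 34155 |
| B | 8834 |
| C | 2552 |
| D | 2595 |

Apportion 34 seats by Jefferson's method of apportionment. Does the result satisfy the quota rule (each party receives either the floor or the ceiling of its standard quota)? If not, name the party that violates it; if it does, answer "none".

Standard quotas: A 24.125, B 6.240, C 1.803, D 1.833.
Jefferson allocation: A 26, B 6, C 1, D 1.
A has quota 24.125 (lower 24, upper 25) but receives 26 — outside the quota interval.

A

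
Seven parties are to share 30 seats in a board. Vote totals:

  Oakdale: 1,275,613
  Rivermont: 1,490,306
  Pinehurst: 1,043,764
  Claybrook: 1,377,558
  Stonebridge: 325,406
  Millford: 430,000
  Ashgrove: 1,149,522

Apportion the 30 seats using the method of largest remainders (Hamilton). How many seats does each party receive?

Standard divisor: 7092169 ÷ 30 ≈ 236405.633.
Standard quotas: Oakdale 5.3959, Rivermont 6.3040, Pinehurst 4.4151, Claybrook 5.8271, Stonebridge 1.3765, Millford 1.8189, Ashgrove 4.8625.
Lower quotas: Oakdale 5, Rivermont 6, Pinehurst 4, Claybrook 5, Stonebridge 1, Millford 1, Ashgrove 4 (sum 26, leaving 4 seats).
Remainders in descending order: Ashgrove 0.8625, Claybrook 0.8271, Millford 0.8189, Pinehurst 0.4151, Oakdale 0.3959, Stonebridge 0.3765, Rivermont 0.3040.
Largest remainders: Ashgrove, Claybrook, Millford, Pinehurst receive the extra seats.

Oakdale 5, Rivermont 6, Pinehurst 5, Claybrook 6, Stonebridge 1, Millford 2, Ashgrove 5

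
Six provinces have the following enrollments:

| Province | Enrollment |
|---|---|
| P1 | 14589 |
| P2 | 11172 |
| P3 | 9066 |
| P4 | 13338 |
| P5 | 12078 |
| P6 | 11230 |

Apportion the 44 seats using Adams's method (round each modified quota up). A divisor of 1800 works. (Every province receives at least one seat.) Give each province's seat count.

With modified divisor 1800: modified quotas P1 8.105, P2 6.207, P3 5.037, P4 7.410, P5 6.710, P6 6.239.
Rounding up: P1 9, P2 7, P3 6, P4 8, P5 7, P6 7 (total 44).

P1 9, P2 7, P3 6, P4 8, P5 7, P6 7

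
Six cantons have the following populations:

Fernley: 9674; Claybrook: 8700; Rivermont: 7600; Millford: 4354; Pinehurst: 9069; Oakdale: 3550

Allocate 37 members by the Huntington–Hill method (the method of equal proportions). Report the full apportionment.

Fernley 8; Claybrook 7; Rivermont 7; Millford 4; Pinehurst 8; Oakdale 3

With divisor 1168: modified quotas Fernley 8.283, Claybrook 7.449, Rivermont 6.507, Millford 3.728, Pinehurst 7.765, Oakdale 3.039.
Geometric-mean thresholds: Fernley √(8·9)=8.485, Claybrook √(7·8)=7.483, Rivermont √(6·7)=6.481, Millford √(3·4)=3.464, Pinehurst √(7·8)=7.483, Oakdale √(3·4)=3.464.
Each quota rounded against its threshold gives Fernley 8, Claybrook 7, Rivermont 7, Millford 4, Pinehurst 8, Oakdale 3 (total 37).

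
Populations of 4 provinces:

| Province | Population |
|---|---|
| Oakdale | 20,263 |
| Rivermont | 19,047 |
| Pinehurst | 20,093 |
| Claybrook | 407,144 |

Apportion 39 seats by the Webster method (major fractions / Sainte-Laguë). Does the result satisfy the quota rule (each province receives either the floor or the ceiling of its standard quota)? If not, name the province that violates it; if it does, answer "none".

Claybrook

Standard quotas: Oakdale 1.694, Rivermont 1.592, Pinehurst 1.680, Claybrook 34.034.
Webster allocation: Oakdale 2, Rivermont 2, Pinehurst 2, Claybrook 33.
Claybrook has quota 34.034 (lower 34, upper 35) but receives 33 — outside the quota interval.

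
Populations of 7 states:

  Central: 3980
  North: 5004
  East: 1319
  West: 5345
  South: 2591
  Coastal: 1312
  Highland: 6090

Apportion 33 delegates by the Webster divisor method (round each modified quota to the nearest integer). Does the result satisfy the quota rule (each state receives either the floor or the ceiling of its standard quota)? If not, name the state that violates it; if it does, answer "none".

none

Standard quotas: Central 5.122, North 6.440, East 1.698, West 6.879, South 3.335, Coastal 1.689, Highland 7.838.
Webster allocation: Central 5, North 6, East 2, West 7, South 3, Coastal 2, Highland 8.
Every allocation lies between the lower and upper quota.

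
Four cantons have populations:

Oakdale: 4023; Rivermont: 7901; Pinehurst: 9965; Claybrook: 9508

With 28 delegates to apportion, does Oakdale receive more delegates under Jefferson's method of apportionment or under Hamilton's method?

Jefferson: Oakdale 3, Rivermont 7, Pinehurst 9, Claybrook 9.
Hamilton: Oakdale 4, Rivermont 7, Pinehurst 9, Claybrook 8.
Oakdale gets 3 under Jefferson and 4 under Hamilton.

Hamilton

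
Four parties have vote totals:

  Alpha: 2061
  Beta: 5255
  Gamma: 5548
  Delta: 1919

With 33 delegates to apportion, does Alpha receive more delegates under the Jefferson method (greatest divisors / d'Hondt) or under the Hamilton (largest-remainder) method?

Jefferson: Alpha 4, Beta 12, Gamma 13, Delta 4.
Hamilton: Alpha 5, Beta 12, Gamma 12, Delta 4.
Alpha gets 4 under Jefferson and 5 under Hamilton.

Hamilton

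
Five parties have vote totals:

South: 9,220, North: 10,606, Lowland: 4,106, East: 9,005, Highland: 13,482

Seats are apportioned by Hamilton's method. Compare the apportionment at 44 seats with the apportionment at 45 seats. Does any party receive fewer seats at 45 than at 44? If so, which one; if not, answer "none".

At 44 seats: South 9, North 10, Lowland 4, East 8, Highland 13.
At 45 seats: South 9, North 10, Lowland 4, East 9, Highland 13.
No party's allocation decreased.

none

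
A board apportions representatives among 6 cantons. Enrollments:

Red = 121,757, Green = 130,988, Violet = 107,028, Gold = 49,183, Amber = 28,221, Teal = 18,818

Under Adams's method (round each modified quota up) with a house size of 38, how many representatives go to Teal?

Standard divisor 455995/38 ≈ 11999.868; standard quotas: Red 10.147, Green 10.916, Violet 8.919, Gold 4.099, Amber 2.352, Teal 1.568.
Rounding up gives 11, 11, 9, 5, 3, 2 = 41 seats, so the divisor must be adjusted.
With modified divisor 13200: modified quotas Red 9.224, Green 9.923, Violet 8.108, Gold 3.726, Amber 2.138, Teal 1.426.
Rounding up: Red 10, Green 10, Violet 9, Gold 4, Amber 3, Teal 2 (total 38).
Teal receives 2.

2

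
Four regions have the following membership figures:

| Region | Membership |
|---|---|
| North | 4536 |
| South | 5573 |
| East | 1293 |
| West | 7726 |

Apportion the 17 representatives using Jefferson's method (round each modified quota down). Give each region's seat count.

Standard divisor 19128/17 ≈ 1125.176; standard quotas: North 4.031, South 4.953, East 1.149, West 6.866.
Rounding down gives 4, 4, 1, 6 = 15 seats, so the divisor must be adjusted.
With modified divisor 1000: modified quotas North 4.536, South 5.573, East 1.293, West 7.726.
Rounding down: North 4, South 5, East 1, West 7 (total 17).

North=4, South=5, East=1, West=7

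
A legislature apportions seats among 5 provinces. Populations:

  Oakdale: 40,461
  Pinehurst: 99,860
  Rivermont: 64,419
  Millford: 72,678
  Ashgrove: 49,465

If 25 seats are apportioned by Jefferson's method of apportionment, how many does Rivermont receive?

Standard divisor 326883/25 ≈ 13075.32; standard quotas: Oakdale 3.094, Pinehurst 7.637, Rivermont 4.927, Millford 5.558, Ashgrove 3.783.
Rounding down gives 3, 7, 4, 5, 3 = 22 seats, so the divisor must be adjusted.
With modified divisor 12200: modified quotas Oakdale 3.316, Pinehurst 8.185, Rivermont 5.280, Millford 5.957, Ashgrove 4.055.
Rounding down: Oakdale 3, Pinehurst 8, Rivermont 5, Millford 5, Ashgrove 4 (total 25).
Rivermont receives 5.

5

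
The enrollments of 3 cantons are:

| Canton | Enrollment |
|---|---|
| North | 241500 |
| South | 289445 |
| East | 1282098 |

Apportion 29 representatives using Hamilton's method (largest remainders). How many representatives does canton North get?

4

Standard divisor: 1813043 ÷ 29 ≈ 62518.724.
Standard quotas: North 3.8628, South 4.6297, East 20.5074.
Lower quotas: North 3, South 4, East 20 (sum 27, leaving 2 seats).
Remainders in descending order: North 0.8628, South 0.6297, East 0.5074.
Largest remainders: North, South receive the extra seats.
North receives 4.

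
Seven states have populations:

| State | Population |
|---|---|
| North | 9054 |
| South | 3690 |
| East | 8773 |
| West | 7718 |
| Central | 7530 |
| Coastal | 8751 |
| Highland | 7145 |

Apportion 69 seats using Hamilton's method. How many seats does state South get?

5

The standard divisor is 52661/69 ≈ 763.203.
Standard quotas: North 11.8632, South 4.8349, East 11.4950, West 10.1126, Central 9.8663, Coastal 11.4662, Highland 9.3619.
Lower quotas: North 11, South 4, East 11, West 10, Central 9, Coastal 11, Highland 9 (sum 65, leaving 4 seats).
Remainders in descending order: Central 0.8663, North 0.8632, South 0.8349, East 0.4950, Coastal 0.4662, Highland 0.3619, West 0.1126.
Largest remainders: Central, North, South, East receive the extra seats.
South receives 5.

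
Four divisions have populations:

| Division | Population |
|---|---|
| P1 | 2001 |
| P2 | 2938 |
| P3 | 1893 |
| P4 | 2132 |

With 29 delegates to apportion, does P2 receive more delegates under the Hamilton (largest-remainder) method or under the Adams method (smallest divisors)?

Hamilton: P1 6, P2 10, P3 6, P4 7.
Adams: P1 7, P2 9, P3 6, P4 7.
P2 gets 10 under Hamilton and 9 under Adams.

Hamilton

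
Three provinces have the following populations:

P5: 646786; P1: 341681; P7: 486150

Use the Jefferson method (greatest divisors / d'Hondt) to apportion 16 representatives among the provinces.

P5 7, P1 4, P7 5

Standard divisor 1474617/16 ≈ 92163.562; standard quotas: P5 7.018, P1 3.707, P7 5.275.
Rounding down gives 7, 3, 5 = 15 seats, so the divisor must be adjusted.
With modified divisor 83200: modified quotas P5 7.774, P1 4.107, P7 5.843.
Rounding down: P5 7, P1 4, P7 5 (total 16).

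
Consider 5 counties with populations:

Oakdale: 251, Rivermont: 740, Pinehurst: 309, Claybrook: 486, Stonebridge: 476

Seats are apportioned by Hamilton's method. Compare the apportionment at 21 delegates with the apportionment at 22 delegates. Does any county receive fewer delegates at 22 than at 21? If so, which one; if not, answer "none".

At 21 seats: Oakdale 2, Rivermont 7, Pinehurst 3, Claybrook 5, Stonebridge 4.
At 22 seats: Oakdale 2, Rivermont 7, Pinehurst 3, Claybrook 5, Stonebridge 5.
No county's allocation decreased.

none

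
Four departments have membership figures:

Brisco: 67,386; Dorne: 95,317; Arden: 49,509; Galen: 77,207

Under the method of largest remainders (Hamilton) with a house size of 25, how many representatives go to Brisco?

Total 289419; standard divisor 289419/25 ≈ 11576.76.
Standard quotas: Brisco 5.8208, Dorne 8.2335, Arden 4.2766, Galen 6.6691.
Lower quotas: Brisco 5, Dorne 8, Arden 4, Galen 6 (sum 23, leaving 2 seats).
Remainders in descending order: Brisco 0.8208, Galen 0.6691, Arden 0.2766, Dorne 0.2335.
Largest remainders: Brisco, Galen receive the extra seats.
Brisco receives 6.

6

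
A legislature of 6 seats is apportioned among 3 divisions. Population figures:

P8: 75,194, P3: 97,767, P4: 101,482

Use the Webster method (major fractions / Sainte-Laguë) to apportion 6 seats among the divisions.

Standard divisor 274443/6 ≈ 45740.5; standard quotas: P8 1.644, P3 2.137, P4 2.219.
Rounding to the nearest integer gives P8 2, P3 2, P4 2 — total 6, matching the house size, so no adjustment is needed.

P8 2, P3 2, P4 2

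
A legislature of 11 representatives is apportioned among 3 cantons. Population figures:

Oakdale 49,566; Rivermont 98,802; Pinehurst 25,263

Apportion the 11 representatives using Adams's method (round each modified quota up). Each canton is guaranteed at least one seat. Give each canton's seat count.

Oakdale=3, Rivermont=6, Pinehurst=2

Standard divisor 173631/11 ≈ 15784.636; standard quotas: Oakdale 3.140, Rivermont 6.259, Pinehurst 1.600.
Rounding up gives 4, 7, 2 = 13 seats, so the divisor must be adjusted.
With modified divisor 18100: modified quotas Oakdale 2.738, Rivermont 5.459, Pinehurst 1.396.
Rounding up: Oakdale 3, Rivermont 6, Pinehurst 2 (total 11).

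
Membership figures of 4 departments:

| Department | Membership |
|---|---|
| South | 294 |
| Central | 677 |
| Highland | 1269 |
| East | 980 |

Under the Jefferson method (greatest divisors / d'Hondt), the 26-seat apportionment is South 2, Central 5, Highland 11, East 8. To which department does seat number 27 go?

Priority for the next seat is population ÷ (current seats + 1).
Priorities: South 98.000, Central 112.833, Highland 105.750, East 108.889.
Highest priority: Central.

Central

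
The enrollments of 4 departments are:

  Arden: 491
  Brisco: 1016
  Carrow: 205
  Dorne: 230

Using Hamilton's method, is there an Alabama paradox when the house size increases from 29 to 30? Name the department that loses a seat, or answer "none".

At 29 seats: Arden 7, Brisco 15, Carrow 3, Dorne 4.
At 30 seats: Arden 8, Brisco 16, Carrow 3, Dorne 3.
Dorne drops from 4 to 3.

Dorne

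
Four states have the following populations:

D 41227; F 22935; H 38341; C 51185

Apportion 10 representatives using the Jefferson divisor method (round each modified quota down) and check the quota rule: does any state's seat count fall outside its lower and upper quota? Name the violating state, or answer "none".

Standard quotas: D 2.683, F 1.492, H 2.495, C 3.330.
Jefferson allocation: D 3, F 1, H 2, C 4.
Every allocation lies between the lower and upper quota.

none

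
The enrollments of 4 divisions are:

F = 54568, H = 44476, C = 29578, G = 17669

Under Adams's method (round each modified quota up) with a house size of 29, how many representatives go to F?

Standard divisor 146291/29 ≈ 5044.517; standard quotas: F 10.817, H 8.817, C 5.863, G 3.503.
Rounding up gives 11, 9, 6, 4 = 30 seats, so the divisor must be adjusted.
With modified divisor 5500: modified quotas F 9.921, H 8.087, C 5.378, G 3.213.
Rounding up: F 10, H 9, C 6, G 4 (total 29).
F receives 10.

10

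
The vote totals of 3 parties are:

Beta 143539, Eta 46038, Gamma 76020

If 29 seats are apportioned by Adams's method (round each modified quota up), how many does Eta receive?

5

Standard divisor 265597/29 ≈ 9158.517; standard quotas: Beta 15.673, Eta 5.027, Gamma 8.300.
Rounding up gives 16, 6, 9 = 31 seats, so the divisor must be adjusted.
With modified divisor 9540: modified quotas Beta 15.046, Eta 4.826, Gamma 7.969.
Rounding up: Beta 16, Eta 5, Gamma 8 (total 29).
Eta receives 5.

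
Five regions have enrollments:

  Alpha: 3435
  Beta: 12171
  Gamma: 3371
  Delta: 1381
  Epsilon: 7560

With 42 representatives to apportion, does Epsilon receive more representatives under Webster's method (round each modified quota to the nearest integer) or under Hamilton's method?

Hamilton

Webster: Alpha 5, Beta 19, Gamma 5, Delta 2, Epsilon 11.
Hamilton: Alpha 5, Beta 18, Gamma 5, Delta 2, Epsilon 12.
Epsilon gets 11 under Webster and 12 under Hamilton.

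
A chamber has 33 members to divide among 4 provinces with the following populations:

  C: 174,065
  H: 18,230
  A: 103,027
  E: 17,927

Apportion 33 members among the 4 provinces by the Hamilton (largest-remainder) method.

C=18, H=2, A=11, E=2

Total 313249; standard divisor 313249/33 ≈ 9492.394.
Standard quotas: C 18.3373, H 1.9205, A 10.8536, E 1.8886.
Lower quotas: C 18, H 1, A 10, E 1 (sum 30, leaving 3 seats).
Remainders in descending order: H 0.9205, E 0.8886, A 0.8536, C 0.3373.
The surplus seats go to H, E, A.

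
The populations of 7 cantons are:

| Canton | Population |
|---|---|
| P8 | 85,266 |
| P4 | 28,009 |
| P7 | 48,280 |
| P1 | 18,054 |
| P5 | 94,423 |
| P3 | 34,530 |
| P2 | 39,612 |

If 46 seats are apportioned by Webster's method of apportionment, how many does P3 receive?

Standard divisor 348174/46 ≈ 7569; standard quotas: P8 11.265, P4 3.700, P7 6.379, P1 2.385, P5 12.475, P3 4.562, P2 5.233.
Rounding to the nearest integer gives 11, 4, 6, 2, 12, 5, 5 = 45 seats, so the divisor must be adjusted.
With modified divisor 7500: modified quotas P8 11.369, P4 3.735, P7 6.437, P1 2.407, P5 12.590, P3 4.604, P2 5.282.
Rounding to the nearest integer: P8 11, P4 4, P7 6, P1 2, P5 13, P3 5, P2 5 (total 46).
P3 receives 5.

5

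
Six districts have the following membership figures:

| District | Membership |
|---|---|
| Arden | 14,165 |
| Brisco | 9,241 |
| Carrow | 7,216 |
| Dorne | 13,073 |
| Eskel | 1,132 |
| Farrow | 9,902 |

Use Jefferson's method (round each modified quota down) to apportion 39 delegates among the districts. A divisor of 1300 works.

Arden=10; Brisco=7; Carrow=5; Dorne=10; Eskel=0; Farrow=7

With modified divisor 1300: modified quotas Arden 10.896, Brisco 7.108, Carrow 5.551, Dorne 10.056, Eskel 0.871, Farrow 7.617.
Rounding down: Arden 10, Brisco 7, Carrow 5, Dorne 10, Eskel 0, Farrow 7 (total 39).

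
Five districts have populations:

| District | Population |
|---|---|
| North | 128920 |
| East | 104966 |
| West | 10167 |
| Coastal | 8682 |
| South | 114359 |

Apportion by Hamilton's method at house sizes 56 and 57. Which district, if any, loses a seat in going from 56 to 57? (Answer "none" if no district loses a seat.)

none

At 56 seats: North 20, East 16, West 2, Coastal 1, South 17.
At 57 seats: North 20, East 16, West 2, Coastal 1, South 18.
No district's allocation decreased.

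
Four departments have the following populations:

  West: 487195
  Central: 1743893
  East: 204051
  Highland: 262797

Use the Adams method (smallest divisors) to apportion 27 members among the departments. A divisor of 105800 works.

West 5; Central 17; East 2; Highland 3

With modified divisor 105800: modified quotas West 4.605, Central 16.483, East 1.929, Highland 2.484.
Rounding up: West 5, Central 17, East 2, Highland 3 (total 27).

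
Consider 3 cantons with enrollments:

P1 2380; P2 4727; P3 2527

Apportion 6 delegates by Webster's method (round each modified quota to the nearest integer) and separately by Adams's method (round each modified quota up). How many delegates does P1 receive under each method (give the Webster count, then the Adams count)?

Webster: P1 1, P2 3, P3 2.
Adams: P1 2, P2 2, P3 2.
P1 gets 1 under Webster and 2 under Adams.

1 and 2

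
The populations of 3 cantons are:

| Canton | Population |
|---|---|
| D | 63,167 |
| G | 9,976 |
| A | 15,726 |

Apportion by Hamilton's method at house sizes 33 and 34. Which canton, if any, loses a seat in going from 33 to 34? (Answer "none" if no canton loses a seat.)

none

At 33 seats: D 23, G 4, A 6.
At 34 seats: D 24, G 4, A 6.
No canton's allocation decreased.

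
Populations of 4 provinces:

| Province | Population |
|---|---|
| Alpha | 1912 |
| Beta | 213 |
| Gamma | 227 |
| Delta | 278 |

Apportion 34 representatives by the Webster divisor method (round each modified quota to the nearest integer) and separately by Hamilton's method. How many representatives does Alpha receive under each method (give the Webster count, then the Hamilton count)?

Webster: Alpha 24, Beta 3, Gamma 3, Delta 4.
Hamilton: Alpha 25, Beta 3, Gamma 3, Delta 3.
Alpha gets 24 under Webster and 25 under Hamilton.

24 and 25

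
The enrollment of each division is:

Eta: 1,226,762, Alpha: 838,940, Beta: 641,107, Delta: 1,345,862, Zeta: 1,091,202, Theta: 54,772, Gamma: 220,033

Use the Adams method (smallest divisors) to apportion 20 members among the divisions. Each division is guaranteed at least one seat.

Standard divisor 5418678/20 ≈ 270933.9; standard quotas: Eta 4.528, Alpha 3.096, Beta 2.366, Delta 4.967, Zeta 4.028, Theta 0.202, Gamma 0.812.
Rounding up gives 5, 4, 3, 5, 5, 1, 1 = 24 seats, so the divisor must be adjusted.
With modified divisor 328500: modified quotas Eta 3.734, Alpha 2.554, Beta 1.952, Delta 4.097, Zeta 3.322, Theta 0.167, Gamma 0.670.
Rounding up: Eta 4, Alpha 3, Beta 2, Delta 5, Zeta 4, Theta 1, Gamma 1 (total 20).

Eta 4, Alpha 3, Beta 2, Delta 5, Zeta 4, Theta 1, Gamma 1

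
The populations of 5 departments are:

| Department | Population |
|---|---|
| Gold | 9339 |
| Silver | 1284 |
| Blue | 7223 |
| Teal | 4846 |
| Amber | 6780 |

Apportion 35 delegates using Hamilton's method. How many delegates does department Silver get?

The standard divisor is 29472/35 ≈ 842.057.
Standard quotas: Gold 11.0907, Silver 1.5248, Blue 8.5778, Teal 5.7550, Amber 8.0517.
Lower quotas: Gold 11, Silver 1, Blue 8, Teal 5, Amber 8 (sum 33, leaving 2 seats).
Remainders in descending order: Teal 0.7550, Blue 0.5778, Silver 0.5248, Gold 0.0907, Amber 0.0517.
The surplus seats go to Teal, Blue.
Silver receives 1.

1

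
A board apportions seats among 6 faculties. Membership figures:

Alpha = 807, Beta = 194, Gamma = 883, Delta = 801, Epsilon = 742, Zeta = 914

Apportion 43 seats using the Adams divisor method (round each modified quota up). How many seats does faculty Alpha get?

8

Standard divisor 4341/43 ≈ 100.953; standard quotas: Alpha 7.994, Beta 1.922, Gamma 8.747, Delta 7.934, Epsilon 7.350, Zeta 9.054.
Rounding up gives 8, 2, 9, 8, 8, 10 = 45 seats, so the divisor must be adjusted.
With modified divisor 110: modified quotas Alpha 7.336, Beta 1.764, Gamma 8.027, Delta 7.282, Epsilon 6.745, Zeta 8.309.
Rounding up: Alpha 8, Beta 2, Gamma 9, Delta 8, Epsilon 7, Zeta 9 (total 43).
Alpha receives 8.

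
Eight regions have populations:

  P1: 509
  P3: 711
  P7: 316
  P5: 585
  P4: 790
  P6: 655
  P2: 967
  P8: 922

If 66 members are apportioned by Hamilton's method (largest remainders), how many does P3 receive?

The standard divisor is 5455/66 ≈ 82.652.
Standard quotas: P1 6.158, P3 8.602, P7 3.823, P5 7.078, P4 9.558, P6 7.925, P2 11.700, P8 11.155.
Lower quotas: P1 6, P3 8, P7 3, P5 7, P4 9, P6 7, P2 11, P8 11 (sum 62, leaving 4 seats).
Remainders in descending order: P6 0.925, P7 0.823, P2 0.700, P3 0.602, P4 0.558, P1 0.158, P8 0.155, P5 0.078.
Largest remainders: P6, P7, P2, P3 receive the extra seats.
P3 receives 9.

9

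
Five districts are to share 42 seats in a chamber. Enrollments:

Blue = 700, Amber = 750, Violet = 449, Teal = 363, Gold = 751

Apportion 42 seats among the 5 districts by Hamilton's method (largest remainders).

Total 3013; standard divisor 3013/42 ≈ 71.738.
Standard quotas: Blue 9.758, Amber 10.455, Violet 6.259, Teal 5.060, Gold 10.469.
Lower quotas: Blue 9, Amber 10, Violet 6, Teal 5, Gold 10 (sum 40, leaving 2 seats).
Remainders in descending order: Blue 0.758, Gold 0.469, Amber 0.455, Violet 0.259, Teal 0.060.
Largest remainders: Blue, Gold receive the extra seats.

Blue 10, Amber 10, Violet 6, Teal 5, Gold 11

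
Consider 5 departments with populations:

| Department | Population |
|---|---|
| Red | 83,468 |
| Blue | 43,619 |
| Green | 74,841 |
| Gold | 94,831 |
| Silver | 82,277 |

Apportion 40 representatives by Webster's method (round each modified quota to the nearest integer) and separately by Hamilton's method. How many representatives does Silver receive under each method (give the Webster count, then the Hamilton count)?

8 and 9

Webster: Red 9, Blue 5, Green 8, Gold 10, Silver 8.
Hamilton: Red 9, Blue 4, Green 8, Gold 10, Silver 9.
Silver gets 8 under Webster and 9 under Hamilton.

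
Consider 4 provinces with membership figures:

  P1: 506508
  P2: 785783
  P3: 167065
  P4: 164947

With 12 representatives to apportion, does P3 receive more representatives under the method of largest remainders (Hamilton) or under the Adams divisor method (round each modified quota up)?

Hamilton: P1 4, P2 6, P3 1, P4 1.
Adams: P1 4, P2 5, P3 2, P4 1.
P3 gets 1 under Hamilton and 2 under Adams.

Adams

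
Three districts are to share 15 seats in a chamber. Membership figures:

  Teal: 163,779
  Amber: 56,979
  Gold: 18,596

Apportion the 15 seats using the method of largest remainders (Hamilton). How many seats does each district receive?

Standard divisor: 239354 ÷ 15 ≈ 15956.933.
Standard quotas: Teal 10.2638, Amber 3.5708, Gold 1.1654.
Lower quotas: Teal 10, Amber 3, Gold 1 (sum 14, leaving 1 seat).
Remainders in descending order: Amber 0.5708, Teal 0.2638, Gold 0.1654.
The surplus seat goes to Amber.

Teal 10, Amber 4, Gold 1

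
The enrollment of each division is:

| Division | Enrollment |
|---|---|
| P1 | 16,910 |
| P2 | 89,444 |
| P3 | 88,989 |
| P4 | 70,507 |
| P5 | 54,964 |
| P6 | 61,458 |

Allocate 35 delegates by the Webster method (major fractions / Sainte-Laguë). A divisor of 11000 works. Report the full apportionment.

With modified divisor 11000: modified quotas P1 1.537, P2 8.131, P3 8.090, P4 6.410, P5 4.997, P6 5.587.
Rounding to the nearest integer: P1 2, P2 8, P3 8, P4 6, P5 5, P6 6 (total 35).

P1: 2, P2: 8, P3: 8, P4: 6, P5: 5, P6: 6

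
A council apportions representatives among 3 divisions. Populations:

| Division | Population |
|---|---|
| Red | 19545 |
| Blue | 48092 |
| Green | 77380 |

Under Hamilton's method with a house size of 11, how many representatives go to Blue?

The standard divisor is 145017/11 ≈ 13183.364.
Standard quotas: Red 1.4826, Blue 3.6479, Green 5.8695.
Lower quotas: Red 1, Blue 3, Green 5 (sum 9, leaving 2 seats).
Remainders in descending order: Green 0.8695, Blue 0.6479, Red 0.4826.
The surplus seats go to Green, Blue.
Blue receives 4.

4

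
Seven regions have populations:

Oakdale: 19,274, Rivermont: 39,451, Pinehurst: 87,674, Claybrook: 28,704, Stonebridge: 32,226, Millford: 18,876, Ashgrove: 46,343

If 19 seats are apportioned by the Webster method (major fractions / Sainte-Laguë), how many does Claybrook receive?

Standard divisor 272548/19 ≈ 14344.632; standard quotas: Oakdale 1.344, Rivermont 2.750, Pinehurst 6.112, Claybrook 2.001, Stonebridge 2.247, Millford 1.316, Ashgrove 3.231.
Rounding to the nearest integer gives 1, 3, 6, 2, 2, 1, 3 = 18 seats, so the divisor must be adjusted.
With modified divisor 13400: modified quotas Oakdale 1.438, Rivermont 2.944, Pinehurst 6.543, Claybrook 2.142, Stonebridge 2.405, Millford 1.409, Ashgrove 3.458.
Rounding to the nearest integer: Oakdale 1, Rivermont 3, Pinehurst 7, Claybrook 2, Stonebridge 2, Millford 1, Ashgrove 3 (total 19).
Claybrook receives 2.

2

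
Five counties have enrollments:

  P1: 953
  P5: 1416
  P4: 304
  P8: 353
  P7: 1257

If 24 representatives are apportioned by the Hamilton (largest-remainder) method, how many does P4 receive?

2

Total 4283; standard divisor 4283/24 ≈ 178.458.
Standard quotas: P1 5.340, P5 7.935, P4 1.703, P8 1.978, P7 7.044.
Lower quotas: P1 5, P5 7, P4 1, P8 1, P7 7 (sum 21, leaving 3 seats).
Remainders in descending order: P8 0.978, P5 0.935, P4 0.703, P1 0.340, P7 0.044.
The surplus seats go to P8, P5, P4.
P4 receives 2.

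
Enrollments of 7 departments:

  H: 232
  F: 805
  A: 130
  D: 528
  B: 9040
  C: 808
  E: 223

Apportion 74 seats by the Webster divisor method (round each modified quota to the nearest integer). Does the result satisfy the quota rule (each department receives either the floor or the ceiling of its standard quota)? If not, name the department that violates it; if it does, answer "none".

Standard quotas: H 1.459, F 5.063, A 0.818, D 3.321, B 56.855, C 5.082, E 1.403.
Webster allocation: H 1, F 5, A 1, D 3, B 58, C 5, E 1.
B has quota 56.855 (lower 56, upper 57) but receives 58 — outside the quota interval.

B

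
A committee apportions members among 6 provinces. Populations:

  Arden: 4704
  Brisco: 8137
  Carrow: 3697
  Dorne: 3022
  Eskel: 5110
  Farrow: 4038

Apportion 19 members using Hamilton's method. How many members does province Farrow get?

Total 28708; standard divisor 28708/19 ≈ 1510.947.
Standard quotas: Arden 3.1133, Brisco 5.3854, Carrow 2.4468, Dorne 2.0001, Eskel 3.3820, Farrow 2.6725.
Lower quotas: Arden 3, Brisco 5, Carrow 2, Dorne 2, Eskel 3, Farrow 2 (sum 17, leaving 2 seats).
Remainders in descending order: Farrow 0.6725, Carrow 0.4468, Brisco 0.3854, Eskel 0.3820, Arden 0.1133, Dorne 0.0001.
The surplus seats go to Farrow, Carrow.
Farrow receives 3.

3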